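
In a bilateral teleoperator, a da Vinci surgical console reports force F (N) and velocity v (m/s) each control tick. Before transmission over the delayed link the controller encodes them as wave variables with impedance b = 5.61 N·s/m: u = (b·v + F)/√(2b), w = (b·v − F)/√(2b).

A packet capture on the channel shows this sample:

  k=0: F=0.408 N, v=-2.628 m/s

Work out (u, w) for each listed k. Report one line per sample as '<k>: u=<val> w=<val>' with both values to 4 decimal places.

k=0: b·v=5.61×(-2.628)=-14.7431; √(2b)=3.3496; u=(-14.7431+0.408)/3.3496=-4.2796, w=(-14.7431−0.408)/3.3496=-4.5232

0: u=-4.2796 w=-4.5232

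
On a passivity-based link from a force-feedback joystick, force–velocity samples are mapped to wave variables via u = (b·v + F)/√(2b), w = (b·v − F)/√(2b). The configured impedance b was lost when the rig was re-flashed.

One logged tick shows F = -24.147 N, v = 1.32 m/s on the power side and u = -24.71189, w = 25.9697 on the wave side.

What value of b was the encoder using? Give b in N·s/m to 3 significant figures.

b = 0.454 N·s/m

u + w = 1.25781;  u + w = √(2b)·v, so √(2b) = 1.25781/1.32 = 0.95289.
b = (√(2b))²/2 = 0.90799/2 = 0.45400.
(Check via u − w = 2F/√(2b): u − w = -50.68159, 2F/√(2b) = -50.68180.)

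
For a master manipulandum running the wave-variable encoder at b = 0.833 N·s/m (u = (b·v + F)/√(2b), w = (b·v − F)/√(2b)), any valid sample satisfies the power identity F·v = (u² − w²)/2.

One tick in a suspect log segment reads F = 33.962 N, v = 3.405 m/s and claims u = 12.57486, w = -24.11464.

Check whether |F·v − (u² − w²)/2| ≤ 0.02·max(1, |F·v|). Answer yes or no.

no

F·v = 33.962×3.405 = 115.64061 W.
(u² − w²)/2 = (158.12710 − 581.51586)/2 = -211.69438 W.
|Δ| = 327.33499;  2% of max(1, |F·v|) = 2.31281.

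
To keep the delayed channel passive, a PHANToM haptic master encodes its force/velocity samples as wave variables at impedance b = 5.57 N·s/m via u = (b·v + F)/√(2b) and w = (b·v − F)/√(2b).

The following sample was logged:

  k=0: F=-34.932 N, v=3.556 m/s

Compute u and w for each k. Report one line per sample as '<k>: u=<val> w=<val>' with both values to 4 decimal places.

k=0: b·v=5.57×3.556=19.8069; √(2b)=3.3377; u=(19.8069+(-34.932))/3.3377=-4.5316, w=(19.8069−(-34.932))/3.3377=16.4004

0: u=-4.5316 w=16.4004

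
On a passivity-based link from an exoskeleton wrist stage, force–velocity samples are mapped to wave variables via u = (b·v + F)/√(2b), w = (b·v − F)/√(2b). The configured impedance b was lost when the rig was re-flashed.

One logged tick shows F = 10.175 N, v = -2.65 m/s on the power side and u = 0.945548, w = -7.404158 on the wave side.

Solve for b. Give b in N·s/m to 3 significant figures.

u + w = -6.458610;  u + w = √(2b)·v, so √(2b) = -6.458610/(-2.65) = 2.437211.
b = (√(2b))²/2 = 5.939999/2 = 2.970000.
(Check via u − w = 2F/√(2b): u − w = 8.349706, 2F/√(2b) = 8.349707.)

b = 2.97 N·s/m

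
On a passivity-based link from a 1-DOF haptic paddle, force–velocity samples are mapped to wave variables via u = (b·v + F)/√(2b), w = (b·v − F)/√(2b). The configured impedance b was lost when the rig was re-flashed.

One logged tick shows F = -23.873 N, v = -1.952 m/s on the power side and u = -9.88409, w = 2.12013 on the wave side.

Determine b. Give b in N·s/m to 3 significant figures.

u + w = -7.7640;  u + w = √(2b)·v, so √(2b) = -7.7640/(-1.952) = 3.9774.
b = (√(2b))²/2 = 15.8200/2 = 7.9100.
(Check via u − w = 2F/√(2b): u − w = -12.0042, 2F/√(2b) = -12.0042.)

b = 7.91 N·s/m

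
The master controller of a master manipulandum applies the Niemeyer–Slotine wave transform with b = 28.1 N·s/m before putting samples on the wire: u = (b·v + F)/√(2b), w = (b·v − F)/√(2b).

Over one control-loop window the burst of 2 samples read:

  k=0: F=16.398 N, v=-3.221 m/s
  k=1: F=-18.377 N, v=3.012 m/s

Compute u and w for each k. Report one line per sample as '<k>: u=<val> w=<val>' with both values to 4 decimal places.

0: u=-9.8860 w=-14.2608
1: u=8.8386 w=13.7413

k=0: b·v=28.1×(-3.221)=-90.5101; √(2b)=7.4967; u=(-90.5101+16.398)/7.4967=-9.8860, w=(-90.5101−16.398)/7.4967=-14.2608
k=1: b·v=28.1×3.012=84.6372; √(2b)=7.4967; u=(84.6372+(-18.377))/7.4967=8.8386, w=(84.6372−(-18.377))/7.4967=13.7413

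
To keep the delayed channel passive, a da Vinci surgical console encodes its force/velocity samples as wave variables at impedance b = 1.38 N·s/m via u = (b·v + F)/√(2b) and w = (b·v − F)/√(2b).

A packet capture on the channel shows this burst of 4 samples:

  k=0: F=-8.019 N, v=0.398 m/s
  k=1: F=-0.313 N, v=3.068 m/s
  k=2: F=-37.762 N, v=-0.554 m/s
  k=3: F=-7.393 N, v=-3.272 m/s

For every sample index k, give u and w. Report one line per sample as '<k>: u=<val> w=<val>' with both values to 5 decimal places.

k=0: b·v=1.38×0.398=0.54924; √(2b)=1.66132; u=(0.54924+(-8.019))/1.66132=-4.49627, w=(0.54924−(-8.019))/1.66132=5.15747
k=1: b·v=1.38×3.068=4.23384; √(2b)=1.66132; u=(4.23384+(-0.313))/1.66132=2.36007, w=(4.23384−(-0.313))/1.66132=2.73688
k=2: b·v=1.38×(-0.554)=-0.76452; √(2b)=1.66132; u=(-0.76452+(-37.762))/1.66132=-23.19024, w=(-0.76452−(-37.762))/1.66132=22.26987
k=3: b·v=1.38×(-3.272)=-4.51536; √(2b)=1.66132; u=(-4.51536+(-7.393))/1.66132=-7.16799, w=(-4.51536−(-7.393))/1.66132=1.73214

0: u=-4.49627 w=5.15747
1: u=2.36007 w=2.73688
2: u=-23.19024 w=22.26987
3: u=-7.16799 w=1.73214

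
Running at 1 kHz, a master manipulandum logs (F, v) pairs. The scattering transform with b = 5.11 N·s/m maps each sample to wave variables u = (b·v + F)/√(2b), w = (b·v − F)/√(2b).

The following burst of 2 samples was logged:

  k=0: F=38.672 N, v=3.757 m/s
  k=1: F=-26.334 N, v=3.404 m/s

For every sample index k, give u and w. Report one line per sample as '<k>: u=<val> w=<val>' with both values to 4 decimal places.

k=0: b·v=5.11×3.757=19.1983; √(2b)=3.1969; u=(19.1983+38.672)/3.1969=18.1021, w=(19.1983−38.672)/3.1969=-6.0915
k=1: b·v=5.11×3.404=17.3944; √(2b)=3.1969; u=(17.3944+(-26.334))/3.1969=-2.7963, w=(17.3944−(-26.334))/3.1969=13.6785

0: u=18.1021 w=-6.0915
1: u=-2.7963 w=13.6785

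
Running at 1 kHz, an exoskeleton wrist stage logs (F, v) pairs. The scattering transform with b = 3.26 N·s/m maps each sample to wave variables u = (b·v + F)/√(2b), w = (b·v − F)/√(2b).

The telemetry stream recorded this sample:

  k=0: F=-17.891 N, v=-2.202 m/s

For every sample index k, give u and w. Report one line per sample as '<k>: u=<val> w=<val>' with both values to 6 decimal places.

k=0: b·v=3.26×(-2.202)=-7.178520; √(2b)=2.553429; u=(-7.178520+(-17.891))/2.553429=-9.817982, w=(-7.178520−(-17.891))/2.553429=4.195331

0: u=-9.817982 w=4.195331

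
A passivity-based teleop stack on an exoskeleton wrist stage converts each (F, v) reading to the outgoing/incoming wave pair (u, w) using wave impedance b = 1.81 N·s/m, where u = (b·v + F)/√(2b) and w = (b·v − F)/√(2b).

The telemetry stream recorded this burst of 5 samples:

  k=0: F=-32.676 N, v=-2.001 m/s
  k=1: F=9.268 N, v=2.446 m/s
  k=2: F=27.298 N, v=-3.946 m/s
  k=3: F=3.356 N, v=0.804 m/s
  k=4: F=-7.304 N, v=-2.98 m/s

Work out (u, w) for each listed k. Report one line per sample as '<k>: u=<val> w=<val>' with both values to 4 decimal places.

0: u=-19.0777 w=15.2705
1: u=7.1981 w=-2.5442
2: u=10.5936 w=-18.1014
3: u=2.5287 w=-0.9990
4: u=-6.6738 w=1.0040

k=0: b·v=1.81×(-2.001)=-3.6218; √(2b)=1.9026; u=(-3.6218+(-32.676))/1.9026=-19.0777, w=(-3.6218−(-32.676))/1.9026=15.2705
k=1: b·v=1.81×2.446=4.4273; √(2b)=1.9026; u=(4.4273+9.268)/1.9026=7.1981, w=(4.4273−9.268)/1.9026=-2.5442
k=2: b·v=1.81×(-3.946)=-7.1423; √(2b)=1.9026; u=(-7.1423+27.298)/1.9026=10.5936, w=(-7.1423−27.298)/1.9026=-18.1014
k=3: b·v=1.81×0.804=1.4552; √(2b)=1.9026; u=(1.4552+3.356)/1.9026=2.5287, w=(1.4552−3.356)/1.9026=-0.9990
k=4: b·v=1.81×(-2.98)=-5.3938; √(2b)=1.9026; u=(-5.3938+(-7.304))/1.9026=-6.6738, w=(-5.3938−(-7.304))/1.9026=1.0040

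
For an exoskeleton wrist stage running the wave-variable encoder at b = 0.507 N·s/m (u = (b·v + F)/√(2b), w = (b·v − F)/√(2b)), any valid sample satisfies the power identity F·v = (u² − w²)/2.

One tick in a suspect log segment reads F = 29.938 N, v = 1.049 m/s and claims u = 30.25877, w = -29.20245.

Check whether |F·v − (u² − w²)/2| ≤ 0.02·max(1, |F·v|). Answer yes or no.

F·v = 29.938×1.049 = 31.4050 W.
(u² − w²)/2 = (915.5932 − 852.7831)/2 = 31.4050 W.
|Δ| = 0.0001;  2% of max(1, |F·v|) = 0.6281.

yes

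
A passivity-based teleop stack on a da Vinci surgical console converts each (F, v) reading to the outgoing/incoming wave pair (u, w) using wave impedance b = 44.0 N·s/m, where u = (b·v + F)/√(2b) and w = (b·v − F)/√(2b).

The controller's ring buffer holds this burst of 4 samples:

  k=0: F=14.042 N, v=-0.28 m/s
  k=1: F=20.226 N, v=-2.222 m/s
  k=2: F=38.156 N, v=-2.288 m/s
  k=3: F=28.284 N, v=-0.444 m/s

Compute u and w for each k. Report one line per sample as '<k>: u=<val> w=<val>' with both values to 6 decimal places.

k=0: b·v=44.0×(-0.28)=-12.320000; √(2b)=9.380832; u=(-12.320000+14.042)/9.380832=0.183566, w=(-12.320000−14.042)/9.380832=-2.810199
k=1: b·v=44.0×(-2.222)=-97.768000; √(2b)=9.380832; u=(-97.768000+20.226)/9.380832=-8.266005, w=(-97.768000−20.226)/9.380832=-12.578203
k=2: b·v=44.0×(-2.288)=-100.672000; √(2b)=9.380832; u=(-100.672000+38.156)/9.380832=-6.664228, w=(-100.672000−38.156)/9.380832=-14.799115
k=3: b·v=44.0×(-0.444)=-19.536000; √(2b)=9.380832; u=(-19.536000+28.284)/9.380832=0.932540, w=(-19.536000−28.284)/9.380832=-5.097629

0: u=0.183566 w=-2.810199
1: u=-8.266005 w=-12.578203
2: u=-6.664228 w=-14.799115
3: u=0.932540 w=-5.097629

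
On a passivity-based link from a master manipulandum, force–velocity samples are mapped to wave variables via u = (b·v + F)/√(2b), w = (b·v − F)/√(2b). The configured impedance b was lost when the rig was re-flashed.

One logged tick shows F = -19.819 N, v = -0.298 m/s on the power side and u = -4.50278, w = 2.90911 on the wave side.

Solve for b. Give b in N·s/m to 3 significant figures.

b = 14.3 N·s/m

u + w = -1.5937;  u + w = √(2b)·v, so √(2b) = -1.5937/(-0.298) = 5.3479.
b = (√(2b))²/2 = 28.5999/2 = 14.2999.
(Check via u − w = 2F/√(2b): u − w = -7.4119, 2F/√(2b) = -7.4119.)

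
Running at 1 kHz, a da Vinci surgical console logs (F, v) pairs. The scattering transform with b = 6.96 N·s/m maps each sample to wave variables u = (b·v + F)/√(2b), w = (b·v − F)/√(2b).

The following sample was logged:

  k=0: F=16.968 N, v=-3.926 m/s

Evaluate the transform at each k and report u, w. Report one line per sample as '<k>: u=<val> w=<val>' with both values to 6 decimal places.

0: u=-2.775957 w=-11.871759

k=0: b·v=6.96×(-3.926)=-27.324960; √(2b)=3.730952; u=(-27.324960+16.968)/3.730952=-2.775957, w=(-27.324960−16.968)/3.730952=-11.871759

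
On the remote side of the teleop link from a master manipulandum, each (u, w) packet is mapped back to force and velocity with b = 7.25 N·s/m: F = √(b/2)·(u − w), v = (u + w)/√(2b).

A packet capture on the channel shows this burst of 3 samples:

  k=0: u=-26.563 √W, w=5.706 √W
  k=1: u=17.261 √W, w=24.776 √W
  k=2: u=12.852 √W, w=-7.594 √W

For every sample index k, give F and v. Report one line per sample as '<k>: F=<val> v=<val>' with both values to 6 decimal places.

0: F=-61.438346 v=-5.477317
1: F=-14.308134 v=11.039457
2: F=38.928024 v=1.380818

k=0: u−w=-32.269000, u+w=-20.857000; √(b/2)=1.903943, √(2b)=3.807887; F=1.903943×(-32.269)=-61.438346, v=-20.857000/3.807887=-5.477317
k=1: u−w=-7.515000, u+w=42.037000; √(b/2)=1.903943, √(2b)=3.807887; F=1.903943×(-7.515)=-14.308134, v=42.037000/3.807887=11.039457
k=2: u−w=20.446000, u+w=5.258000; √(b/2)=1.903943, √(2b)=3.807887; F=1.903943×20.446=38.928024, v=5.258000/3.807887=1.380818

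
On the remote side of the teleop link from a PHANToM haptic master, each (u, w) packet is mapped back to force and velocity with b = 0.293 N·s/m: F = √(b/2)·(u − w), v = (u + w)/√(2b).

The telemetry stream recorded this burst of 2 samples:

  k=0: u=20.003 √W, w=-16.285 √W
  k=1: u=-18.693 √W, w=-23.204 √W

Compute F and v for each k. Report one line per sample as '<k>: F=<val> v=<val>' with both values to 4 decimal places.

k=0: u−w=36.2880, u+w=3.7180; √(b/2)=0.3828, √(2b)=0.7655; F=0.3828×36.288=13.8893, v=3.7180/0.7655=4.8569
k=1: u−w=4.5110, u+w=-41.8970; √(b/2)=0.3828, √(2b)=0.7655; F=0.3828×4.511=1.7266, v=-41.8970/0.7655=-54.7311

0: F=13.8893 v=4.8569
1: F=1.7266 v=-54.7311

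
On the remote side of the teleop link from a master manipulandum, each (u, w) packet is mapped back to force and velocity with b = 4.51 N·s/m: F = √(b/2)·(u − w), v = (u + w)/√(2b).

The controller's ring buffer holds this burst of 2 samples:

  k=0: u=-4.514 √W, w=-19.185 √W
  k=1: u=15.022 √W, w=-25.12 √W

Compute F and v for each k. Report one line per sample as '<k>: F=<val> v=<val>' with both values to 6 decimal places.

0: F=22.030938 v=-7.890904
1: F=60.279866 v=-3.362266

k=0: u−w=14.671000, u+w=-23.699000; √(b/2)=1.501666, √(2b)=3.003331; F=1.501666×14.671=22.030938, v=-23.699000/3.003331=-7.890904
k=1: u−w=40.142000, u+w=-10.098000; √(b/2)=1.501666, √(2b)=3.003331; F=1.501666×40.142=60.279866, v=-10.098000/3.003331=-3.362266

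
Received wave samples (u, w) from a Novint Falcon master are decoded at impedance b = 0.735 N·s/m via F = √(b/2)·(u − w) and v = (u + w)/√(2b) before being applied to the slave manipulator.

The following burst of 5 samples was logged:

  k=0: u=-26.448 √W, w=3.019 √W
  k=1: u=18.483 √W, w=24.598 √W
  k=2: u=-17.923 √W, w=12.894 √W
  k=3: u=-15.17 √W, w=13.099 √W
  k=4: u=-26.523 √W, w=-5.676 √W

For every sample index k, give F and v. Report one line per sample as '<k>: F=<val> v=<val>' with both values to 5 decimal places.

k=0: u−w=-29.46700, u+w=-23.42900; √(b/2)=0.60622, √(2b)=1.21244; F=0.60622×(-29.467)=-17.86342, v=-23.42900/1.21244=-19.32391
k=1: u−w=-6.11500, u+w=43.08100; √(b/2)=0.60622, √(2b)=1.21244; F=0.60622×(-6.115)=-3.70702, v=43.08100/1.21244=35.53261
k=2: u−w=-30.81700, u+w=-5.02900; √(b/2)=0.60622, √(2b)=1.21244; F=0.60622×(-30.817)=-18.68181, v=-5.02900/1.21244=-4.14785
k=3: u−w=-28.26900, u+w=-2.07100; √(b/2)=0.60622, √(2b)=1.21244; F=0.60622×(-28.269)=-17.13717, v=-2.07100/1.21244=-1.70813
k=4: u−w=-20.84700, u+w=-32.19900; √(b/2)=0.60622, √(2b)=1.21244; F=0.60622×(-20.847)=-12.63782, v=-32.19900/1.21244=-26.55729

0: F=-17.86342 v=-19.32391
1: F=-3.70702 v=35.53261
2: F=-18.68181 v=-4.14785
3: F=-17.13717 v=-1.70813
4: F=-12.63782 v=-26.55729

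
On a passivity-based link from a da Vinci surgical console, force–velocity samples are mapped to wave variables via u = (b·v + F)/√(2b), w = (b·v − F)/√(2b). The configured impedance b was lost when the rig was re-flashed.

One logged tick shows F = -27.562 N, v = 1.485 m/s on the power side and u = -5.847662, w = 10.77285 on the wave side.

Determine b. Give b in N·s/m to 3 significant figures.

b = 5.5 N·s/m

u + w = 4.925188;  u + w = √(2b)·v, so √(2b) = 4.925188/1.485 = 3.316625.
b = (√(2b))²/2 = 11.000001/2 = 5.500000.
(Check via u − w = 2F/√(2b): u − w = -16.620512, 2F/√(2b) = -16.620511.)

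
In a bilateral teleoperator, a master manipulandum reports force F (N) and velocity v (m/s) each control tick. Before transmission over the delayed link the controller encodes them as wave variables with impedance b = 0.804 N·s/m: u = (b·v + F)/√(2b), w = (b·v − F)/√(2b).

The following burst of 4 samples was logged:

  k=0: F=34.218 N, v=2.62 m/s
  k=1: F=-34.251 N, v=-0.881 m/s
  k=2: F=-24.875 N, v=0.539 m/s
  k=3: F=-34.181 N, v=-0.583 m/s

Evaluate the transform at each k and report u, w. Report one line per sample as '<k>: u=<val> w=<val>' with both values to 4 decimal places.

0: u=28.6455 w=-25.3232
1: u=-27.5689 w=26.4518
2: u=-19.2747 w=19.9582
3: u=-27.3248 w=26.5855

k=0: b·v=0.804×2.62=2.1065; √(2b)=1.2681; u=(2.1065+34.218)/1.2681=28.6455, w=(2.1065−34.218)/1.2681=-25.3232
k=1: b·v=0.804×(-0.881)=-0.7083; √(2b)=1.2681; u=(-0.7083+(-34.251))/1.2681=-27.5689, w=(-0.7083−(-34.251))/1.2681=26.4518
k=2: b·v=0.804×0.539=0.4334; √(2b)=1.2681; u=(0.4334+(-24.875))/1.2681=-19.2747, w=(0.4334−(-24.875))/1.2681=19.9582
k=3: b·v=0.804×(-0.583)=-0.4687; √(2b)=1.2681; u=(-0.4687+(-34.181))/1.2681=-27.3248, w=(-0.4687−(-34.181))/1.2681=26.5855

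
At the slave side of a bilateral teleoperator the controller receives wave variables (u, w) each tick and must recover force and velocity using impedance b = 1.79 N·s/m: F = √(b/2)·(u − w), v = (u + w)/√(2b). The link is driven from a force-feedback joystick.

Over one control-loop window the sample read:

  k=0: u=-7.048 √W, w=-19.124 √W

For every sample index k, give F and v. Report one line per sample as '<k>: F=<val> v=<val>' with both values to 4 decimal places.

0: F=11.4244 v=-13.8323

k=0: u−w=12.0760, u+w=-26.1720; √(b/2)=0.9460, √(2b)=1.8921; F=0.9460×12.076=11.4244, v=-26.1720/1.8921=-13.8323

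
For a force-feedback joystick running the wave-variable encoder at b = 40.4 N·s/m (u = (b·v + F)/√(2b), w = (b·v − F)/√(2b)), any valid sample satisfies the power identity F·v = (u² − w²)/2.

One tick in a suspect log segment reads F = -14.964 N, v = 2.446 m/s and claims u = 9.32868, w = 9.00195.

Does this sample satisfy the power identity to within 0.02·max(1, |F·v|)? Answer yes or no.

F·v = (-14.964)×2.446 = -36.601944 W.
(u² − w²)/2 = (87.024271 − 81.035104)/2 = 2.994583 W.
|Δ| = 39.596527;  2% of max(1, |F·v|) = 0.732039.

no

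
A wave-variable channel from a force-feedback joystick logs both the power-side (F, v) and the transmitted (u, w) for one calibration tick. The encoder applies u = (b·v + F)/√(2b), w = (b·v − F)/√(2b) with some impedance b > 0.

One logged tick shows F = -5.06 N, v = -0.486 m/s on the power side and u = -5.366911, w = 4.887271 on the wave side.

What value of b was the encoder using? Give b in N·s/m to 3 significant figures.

u + w = -0.479640;  u + w = √(2b)·v, so √(2b) = -0.479640/(-0.486) = 0.986914.
b = (√(2b))²/2 = 0.973998/2 = 0.486999.
(Check via u − w = 2F/√(2b): u − w = -10.254182, 2F/√(2b) = -10.254191.)

b = 0.487 N·s/m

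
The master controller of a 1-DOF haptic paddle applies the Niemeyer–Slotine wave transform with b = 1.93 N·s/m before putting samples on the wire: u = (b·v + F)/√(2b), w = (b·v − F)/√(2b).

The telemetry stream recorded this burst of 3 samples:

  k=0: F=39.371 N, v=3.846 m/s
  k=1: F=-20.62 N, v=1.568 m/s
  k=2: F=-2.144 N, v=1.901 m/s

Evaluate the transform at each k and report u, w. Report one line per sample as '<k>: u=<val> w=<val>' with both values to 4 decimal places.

0: u=23.8174 w=-16.2612
1: u=-8.9550 w=12.0356
2: u=0.7762 w=2.9587

k=0: b·v=1.93×3.846=7.4228; √(2b)=1.9647; u=(7.4228+39.371)/1.9647=23.8174, w=(7.4228−39.371)/1.9647=-16.2612
k=1: b·v=1.93×1.568=3.0262; √(2b)=1.9647; u=(3.0262+(-20.62))/1.9647=-8.9550, w=(3.0262−(-20.62))/1.9647=12.0356
k=2: b·v=1.93×1.901=3.6689; √(2b)=1.9647; u=(3.6689+(-2.144))/1.9647=0.7762, w=(3.6689−(-2.144))/1.9647=2.9587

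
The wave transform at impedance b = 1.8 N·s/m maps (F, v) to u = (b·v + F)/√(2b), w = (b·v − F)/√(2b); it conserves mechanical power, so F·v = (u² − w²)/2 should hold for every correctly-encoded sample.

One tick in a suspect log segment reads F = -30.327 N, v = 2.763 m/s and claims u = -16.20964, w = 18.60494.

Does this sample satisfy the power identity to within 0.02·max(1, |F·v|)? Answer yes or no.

F·v = (-30.327)×2.763 = -83.79350 W.
(u² − w²)/2 = (262.75243 − 346.14379)/2 = -41.69568 W.
|Δ| = 42.09782;  2% of max(1, |F·v|) = 1.67587.

no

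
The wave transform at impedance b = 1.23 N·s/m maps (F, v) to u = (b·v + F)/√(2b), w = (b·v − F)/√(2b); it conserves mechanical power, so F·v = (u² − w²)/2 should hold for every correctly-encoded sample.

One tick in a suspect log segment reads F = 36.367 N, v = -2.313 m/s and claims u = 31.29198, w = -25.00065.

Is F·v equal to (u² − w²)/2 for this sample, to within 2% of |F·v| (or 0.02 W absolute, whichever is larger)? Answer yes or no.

F·v = 36.367×(-2.313) = -84.11687 W.
(u² − w²)/2 = (979.18801 − 625.03250)/2 = 177.07776 W.
|Δ| = 261.19463;  2% of max(1, |F·v|) = 1.68234.

no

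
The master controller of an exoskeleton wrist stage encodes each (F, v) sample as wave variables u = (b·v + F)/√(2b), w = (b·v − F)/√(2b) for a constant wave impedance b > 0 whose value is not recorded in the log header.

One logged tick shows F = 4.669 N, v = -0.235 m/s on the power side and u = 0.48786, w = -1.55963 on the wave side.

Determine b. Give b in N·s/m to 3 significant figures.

b = 10.4 N·s/m

u + w = -1.07177;  u + w = √(2b)·v, so √(2b) = -1.07177/(-0.235) = 4.56072.
b = (√(2b))²/2 = 20.80020/2 = 10.40010.
(Check via u − w = 2F/√(2b): u − w = 2.04749, 2F/√(2b) = 2.04748.)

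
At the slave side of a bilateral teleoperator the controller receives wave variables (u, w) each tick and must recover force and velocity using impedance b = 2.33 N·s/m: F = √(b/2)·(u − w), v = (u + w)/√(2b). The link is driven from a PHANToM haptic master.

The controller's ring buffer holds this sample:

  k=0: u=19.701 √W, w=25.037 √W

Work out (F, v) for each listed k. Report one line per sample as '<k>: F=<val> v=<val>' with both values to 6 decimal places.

0: F=-5.759420 v=20.724478

k=0: u−w=-5.336000, u+w=44.738000; √(b/2)=1.079352, √(2b)=2.158703; F=1.079352×(-5.336)=-5.759420, v=44.738000/2.158703=20.724478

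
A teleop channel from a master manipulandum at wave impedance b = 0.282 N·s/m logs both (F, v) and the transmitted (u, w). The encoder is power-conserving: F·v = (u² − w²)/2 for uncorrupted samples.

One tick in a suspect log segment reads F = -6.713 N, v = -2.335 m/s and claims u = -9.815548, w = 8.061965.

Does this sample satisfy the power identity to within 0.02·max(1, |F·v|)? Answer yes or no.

yes

F·v = (-6.713)×(-2.335) = 15.674855 W.
(u² − w²)/2 = (96.344983 − 64.995280)/2 = 15.674851 W.
|Δ| = 0.000004;  2% of max(1, |F·v|) = 0.313497.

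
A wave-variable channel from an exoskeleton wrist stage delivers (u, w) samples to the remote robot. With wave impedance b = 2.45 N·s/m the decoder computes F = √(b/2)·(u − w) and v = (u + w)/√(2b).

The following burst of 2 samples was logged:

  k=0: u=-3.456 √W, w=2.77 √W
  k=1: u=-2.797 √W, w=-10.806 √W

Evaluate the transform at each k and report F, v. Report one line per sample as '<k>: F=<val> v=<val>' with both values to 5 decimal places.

k=0: u−w=-6.22600, u+w=-0.68600; √(b/2)=1.10680, √(2b)=2.21359; F=1.10680×(-6.226)=-6.89092, v=-0.68600/2.21359=-0.30990
k=1: u−w=8.00900, u+w=-13.60300; √(b/2)=1.10680, √(2b)=2.21359; F=1.10680×8.009=8.86434, v=-13.60300/2.21359=-6.14521

0: F=-6.89092 v=-0.30990
1: F=8.86434 v=-6.14521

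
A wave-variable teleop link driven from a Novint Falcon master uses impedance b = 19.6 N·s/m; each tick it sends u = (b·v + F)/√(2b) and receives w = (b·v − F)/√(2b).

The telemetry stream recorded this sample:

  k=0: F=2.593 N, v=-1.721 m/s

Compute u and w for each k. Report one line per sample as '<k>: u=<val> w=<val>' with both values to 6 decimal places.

k=0: b·v=19.6×(-1.721)=-33.731600; √(2b)=6.260990; u=(-33.731600+2.593)/6.260990=-4.973430, w=(-33.731600−2.593)/6.260990=-5.801734

0: u=-4.973430 w=-5.801734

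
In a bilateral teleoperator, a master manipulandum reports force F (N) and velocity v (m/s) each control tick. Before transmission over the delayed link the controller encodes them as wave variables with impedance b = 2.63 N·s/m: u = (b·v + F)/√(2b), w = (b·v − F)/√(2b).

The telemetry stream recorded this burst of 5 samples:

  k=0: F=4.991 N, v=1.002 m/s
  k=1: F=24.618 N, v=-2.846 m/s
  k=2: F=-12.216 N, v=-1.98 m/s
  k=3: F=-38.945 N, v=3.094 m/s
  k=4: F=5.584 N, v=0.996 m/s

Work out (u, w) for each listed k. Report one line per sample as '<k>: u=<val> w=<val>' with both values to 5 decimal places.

0: u=3.32521 w=-1.02715
1: u=7.47035 w=-13.99756
2: u=-7.59696 w=3.05589
3: u=-13.43283 w=20.52882
4: u=3.57689 w=-1.29259

k=0: b·v=2.63×1.002=2.63526; √(2b)=2.29347; u=(2.63526+4.991)/2.29347=3.32521, w=(2.63526−4.991)/2.29347=-1.02715
k=1: b·v=2.63×(-2.846)=-7.48498; √(2b)=2.29347; u=(-7.48498+24.618)/2.29347=7.47035, w=(-7.48498−24.618)/2.29347=-13.99756
k=2: b·v=2.63×(-1.98)=-5.20740; √(2b)=2.29347; u=(-5.20740+(-12.216))/2.29347=-7.59696, w=(-5.20740−(-12.216))/2.29347=3.05589
k=3: b·v=2.63×3.094=8.13722; √(2b)=2.29347; u=(8.13722+(-38.945))/2.29347=-13.43283, w=(8.13722−(-38.945))/2.29347=20.52882
k=4: b·v=2.63×0.996=2.61948; √(2b)=2.29347; u=(2.61948+5.584)/2.29347=3.57689, w=(2.61948−5.584)/2.29347=-1.29259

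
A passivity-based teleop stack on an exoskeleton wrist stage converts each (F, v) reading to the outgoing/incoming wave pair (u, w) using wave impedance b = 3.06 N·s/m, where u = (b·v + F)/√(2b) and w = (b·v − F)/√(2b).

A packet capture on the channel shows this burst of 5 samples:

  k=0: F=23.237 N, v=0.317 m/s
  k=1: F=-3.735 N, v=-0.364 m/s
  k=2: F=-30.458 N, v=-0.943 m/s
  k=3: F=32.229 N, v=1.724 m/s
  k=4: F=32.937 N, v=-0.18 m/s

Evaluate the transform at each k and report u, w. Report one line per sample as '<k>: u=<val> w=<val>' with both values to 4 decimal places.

0: u=9.7851 w=-9.0009
1: u=-1.9600 w=1.0595
2: u=-13.4783 w=11.1455
3: u=15.1603 w=-10.8953
4: u=13.0913 w=-13.5366

k=0: b·v=3.06×0.317=0.9700; √(2b)=2.4739; u=(0.9700+23.237)/2.4739=9.7851, w=(0.9700−23.237)/2.4739=-9.0009
k=1: b·v=3.06×(-0.364)=-1.1138; √(2b)=2.4739; u=(-1.1138+(-3.735))/2.4739=-1.9600, w=(-1.1138−(-3.735))/2.4739=1.0595
k=2: b·v=3.06×(-0.943)=-2.8856; √(2b)=2.4739; u=(-2.8856+(-30.458))/2.4739=-13.4783, w=(-2.8856−(-30.458))/2.4739=11.1455
k=3: b·v=3.06×1.724=5.2754; √(2b)=2.4739; u=(5.2754+32.229)/2.4739=15.1603, w=(5.2754−32.229)/2.4739=-10.8953
k=4: b·v=3.06×(-0.18)=-0.5508; √(2b)=2.4739; u=(-0.5508+32.937)/2.4739=13.0913, w=(-0.5508−32.937)/2.4739=-13.5366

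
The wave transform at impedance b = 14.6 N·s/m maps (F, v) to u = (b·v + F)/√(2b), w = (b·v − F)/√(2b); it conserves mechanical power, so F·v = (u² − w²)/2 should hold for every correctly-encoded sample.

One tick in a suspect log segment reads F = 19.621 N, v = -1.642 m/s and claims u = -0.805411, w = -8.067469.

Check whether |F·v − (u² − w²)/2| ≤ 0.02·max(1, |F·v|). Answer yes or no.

yes

F·v = 19.621×(-1.642) = -32.217682 W.
(u² − w²)/2 = (0.648687 − 65.084056)/2 = -32.217685 W.
|Δ| = 0.000003;  2% of max(1, |F·v|) = 0.644354.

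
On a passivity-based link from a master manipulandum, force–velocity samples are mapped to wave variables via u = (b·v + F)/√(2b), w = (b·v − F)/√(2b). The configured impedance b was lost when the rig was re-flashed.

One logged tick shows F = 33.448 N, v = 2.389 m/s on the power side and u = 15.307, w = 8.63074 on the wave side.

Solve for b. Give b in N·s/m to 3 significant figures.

u + w = 23.93774;  u + w = √(2b)·v, so √(2b) = 23.93774/2.389 = 10.01998.
b = (√(2b))²/2 = 100.40006/2 = 50.20003.
(Check via u − w = 2F/√(2b): u − w = 6.67626, 2F/√(2b) = 6.67626.)

b = 50.2 N·s/m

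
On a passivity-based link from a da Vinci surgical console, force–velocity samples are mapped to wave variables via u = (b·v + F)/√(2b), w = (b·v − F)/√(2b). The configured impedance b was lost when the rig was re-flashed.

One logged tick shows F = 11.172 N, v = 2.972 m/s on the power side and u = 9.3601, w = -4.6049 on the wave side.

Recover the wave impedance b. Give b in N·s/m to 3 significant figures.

b = 1.28 N·s/m

u + w = 4.7552;  u + w = √(2b)·v, so √(2b) = 4.7552/2.972 = 1.6000.
b = (√(2b))²/2 = 2.5600/2 = 1.2800.
(Check via u − w = 2F/√(2b): u − w = 13.9650, 2F/√(2b) = 13.9650.)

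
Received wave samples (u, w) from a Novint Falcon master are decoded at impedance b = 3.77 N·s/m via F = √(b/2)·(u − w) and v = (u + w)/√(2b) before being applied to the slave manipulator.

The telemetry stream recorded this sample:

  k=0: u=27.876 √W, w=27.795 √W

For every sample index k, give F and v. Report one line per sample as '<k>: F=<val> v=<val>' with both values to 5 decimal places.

0: F=0.11121 v=20.27418

k=0: u−w=0.08100, u+w=55.67100; √(b/2)=1.37295, √(2b)=2.74591; F=1.37295×0.081=0.11121, v=55.67100/2.74591=20.27418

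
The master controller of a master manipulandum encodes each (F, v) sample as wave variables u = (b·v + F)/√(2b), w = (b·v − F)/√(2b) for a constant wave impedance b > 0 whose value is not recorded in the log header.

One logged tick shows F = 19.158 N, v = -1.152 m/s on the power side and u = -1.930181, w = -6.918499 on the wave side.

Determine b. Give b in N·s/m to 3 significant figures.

b = 29.5 N·s/m

u + w = -8.848680;  u + w = √(2b)·v, so √(2b) = -8.848680/(-1.152) = 7.681146.
b = (√(2b))²/2 = 59.000001/2 = 29.500001.
(Check via u − w = 2F/√(2b): u − w = 4.988318, 2F/√(2b) = 4.988318.)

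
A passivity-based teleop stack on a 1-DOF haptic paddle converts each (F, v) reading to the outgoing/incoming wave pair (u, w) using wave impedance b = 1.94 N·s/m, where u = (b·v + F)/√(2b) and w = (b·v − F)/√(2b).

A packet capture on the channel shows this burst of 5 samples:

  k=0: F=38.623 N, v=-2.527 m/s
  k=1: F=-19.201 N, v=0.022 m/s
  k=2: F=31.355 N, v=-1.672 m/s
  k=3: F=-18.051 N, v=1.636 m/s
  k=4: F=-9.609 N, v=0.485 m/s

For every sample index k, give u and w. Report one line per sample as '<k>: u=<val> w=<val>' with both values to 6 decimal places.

0: u=17.119051 w=-22.096664
1: u=-9.726163 w=9.769498
2: u=14.271360 w=-17.564819
3: u=-7.552734 w=10.775280
4: u=-4.400561 w=5.355900

k=0: b·v=1.94×(-2.527)=-4.902380; √(2b)=1.969772; u=(-4.902380+38.623)/1.969772=17.119051, w=(-4.902380−38.623)/1.969772=-22.096664
k=1: b·v=1.94×0.022=0.042680; √(2b)=1.969772; u=(0.042680+(-19.201))/1.969772=-9.726163, w=(0.042680−(-19.201))/1.969772=9.769498
k=2: b·v=1.94×(-1.672)=-3.243680; √(2b)=1.969772; u=(-3.243680+31.355)/1.969772=14.271360, w=(-3.243680−31.355)/1.969772=-17.564819
k=3: b·v=1.94×1.636=3.173840; √(2b)=1.969772; u=(3.173840+(-18.051))/1.969772=-7.552734, w=(3.173840−(-18.051))/1.969772=10.775280
k=4: b·v=1.94×0.485=0.940900; √(2b)=1.969772; u=(0.940900+(-9.609))/1.969772=-4.400561, w=(0.940900−(-9.609))/1.969772=5.355900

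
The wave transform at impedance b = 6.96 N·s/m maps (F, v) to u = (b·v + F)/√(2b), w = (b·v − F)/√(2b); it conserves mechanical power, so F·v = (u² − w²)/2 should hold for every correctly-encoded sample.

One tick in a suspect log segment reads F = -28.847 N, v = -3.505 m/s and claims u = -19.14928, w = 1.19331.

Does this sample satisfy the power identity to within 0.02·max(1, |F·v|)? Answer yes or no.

no

F·v = (-28.847)×(-3.505) = 101.10873 W.
(u² − w²)/2 = (366.69492 − 1.42399)/2 = 182.63547 W.
|Δ| = 81.52673;  2% of max(1, |F·v|) = 2.02217.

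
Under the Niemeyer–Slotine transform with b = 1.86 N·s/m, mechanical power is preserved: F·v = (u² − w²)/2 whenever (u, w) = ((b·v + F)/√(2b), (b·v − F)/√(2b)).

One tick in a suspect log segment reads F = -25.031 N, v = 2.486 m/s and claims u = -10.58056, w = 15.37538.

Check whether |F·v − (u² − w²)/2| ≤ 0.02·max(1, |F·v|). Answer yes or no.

yes

F·v = (-25.031)×2.486 = -62.2271 W.
(u² − w²)/2 = (111.9482 − 236.4023)/2 = -62.2270 W.
|Δ| = 0.0000;  2% of max(1, |F·v|) = 1.2445.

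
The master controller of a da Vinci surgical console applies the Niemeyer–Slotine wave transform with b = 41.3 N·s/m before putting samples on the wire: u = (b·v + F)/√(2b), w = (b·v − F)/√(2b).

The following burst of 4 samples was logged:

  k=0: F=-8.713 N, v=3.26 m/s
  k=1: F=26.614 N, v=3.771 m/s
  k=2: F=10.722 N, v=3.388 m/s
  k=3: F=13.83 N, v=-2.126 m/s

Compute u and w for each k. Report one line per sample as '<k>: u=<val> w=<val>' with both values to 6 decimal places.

0: u=13.855491 w=15.772869
1: u=20.064611 w=14.207950
2: u=16.575580 w=14.216103
3: u=-8.139316 w=-11.182738

k=0: b·v=41.3×3.26=134.638000; √(2b)=9.088454; u=(134.638000+(-8.713))/9.088454=13.855491, w=(134.638000−(-8.713))/9.088454=15.772869
k=1: b·v=41.3×3.771=155.742300; √(2b)=9.088454; u=(155.742300+26.614)/9.088454=20.064611, w=(155.742300−26.614)/9.088454=14.207950
k=2: b·v=41.3×3.388=139.924400; √(2b)=9.088454; u=(139.924400+10.722)/9.088454=16.575580, w=(139.924400−10.722)/9.088454=14.216103
k=3: b·v=41.3×(-2.126)=-87.803800; √(2b)=9.088454; u=(-87.803800+13.83)/9.088454=-8.139316, w=(-87.803800−13.83)/9.088454=-11.182738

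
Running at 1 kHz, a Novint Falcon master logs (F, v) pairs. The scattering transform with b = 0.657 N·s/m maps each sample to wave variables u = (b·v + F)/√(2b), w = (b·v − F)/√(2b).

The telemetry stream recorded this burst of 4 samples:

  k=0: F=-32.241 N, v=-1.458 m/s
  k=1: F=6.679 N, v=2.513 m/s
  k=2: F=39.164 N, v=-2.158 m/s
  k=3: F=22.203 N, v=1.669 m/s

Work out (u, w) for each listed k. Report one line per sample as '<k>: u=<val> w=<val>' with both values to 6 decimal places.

0: u=-28.961836 w=27.290533
1: u=7.266905 w=-4.386257
2: u=32.928768 w=-35.402480
3: u=20.325888 w=-18.412716

k=0: b·v=0.657×(-1.458)=-0.957906; √(2b)=1.146298; u=(-0.957906+(-32.241))/1.146298=-28.961836, w=(-0.957906−(-32.241))/1.146298=27.290533
k=1: b·v=0.657×2.513=1.651041; √(2b)=1.146298; u=(1.651041+6.679)/1.146298=7.266905, w=(1.651041−6.679)/1.146298=-4.386257
k=2: b·v=0.657×(-2.158)=-1.417806; √(2b)=1.146298; u=(-1.417806+39.164)/1.146298=32.928768, w=(-1.417806−39.164)/1.146298=-35.402480
k=3: b·v=0.657×1.669=1.096533; √(2b)=1.146298; u=(1.096533+22.203)/1.146298=20.325888, w=(1.096533−22.203)/1.146298=-18.412716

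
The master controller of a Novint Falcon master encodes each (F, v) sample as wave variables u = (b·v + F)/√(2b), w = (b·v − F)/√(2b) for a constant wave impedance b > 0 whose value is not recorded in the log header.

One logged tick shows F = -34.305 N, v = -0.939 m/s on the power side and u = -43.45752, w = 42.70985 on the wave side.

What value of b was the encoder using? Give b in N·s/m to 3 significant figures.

u + w = -0.7477;  u + w = √(2b)·v, so √(2b) = -0.7477/(-0.939) = 0.7962.
b = (√(2b))²/2 = 0.6340/2 = 0.3170.
(Check via u − w = 2F/√(2b): u − w = -86.1674, 2F/√(2b) = -86.1674.)

b = 0.317 N·s/m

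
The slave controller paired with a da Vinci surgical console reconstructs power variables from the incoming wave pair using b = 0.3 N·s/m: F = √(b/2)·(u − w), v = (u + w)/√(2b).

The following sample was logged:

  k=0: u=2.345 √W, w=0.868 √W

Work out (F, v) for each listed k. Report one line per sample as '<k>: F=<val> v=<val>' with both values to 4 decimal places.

k=0: u−w=1.4770, u+w=3.2130; √(b/2)=0.3873, √(2b)=0.7746; F=0.3873×1.477=0.5720, v=3.2130/0.7746=4.1480

0: F=0.5720 v=4.1480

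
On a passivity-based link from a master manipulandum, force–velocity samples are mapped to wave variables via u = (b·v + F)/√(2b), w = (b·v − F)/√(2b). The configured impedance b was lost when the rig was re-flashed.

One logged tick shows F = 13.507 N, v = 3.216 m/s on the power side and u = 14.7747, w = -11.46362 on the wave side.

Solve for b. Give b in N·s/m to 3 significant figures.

b = 0.53 N·s/m

u + w = 3.31108;  u + w = √(2b)·v, so √(2b) = 3.31108/3.216 = 1.02956.
b = (√(2b))²/2 = 1.06000/2 = 0.53000.
(Check via u − w = 2F/√(2b): u − w = 26.23832, 2F/√(2b) = 26.23827.)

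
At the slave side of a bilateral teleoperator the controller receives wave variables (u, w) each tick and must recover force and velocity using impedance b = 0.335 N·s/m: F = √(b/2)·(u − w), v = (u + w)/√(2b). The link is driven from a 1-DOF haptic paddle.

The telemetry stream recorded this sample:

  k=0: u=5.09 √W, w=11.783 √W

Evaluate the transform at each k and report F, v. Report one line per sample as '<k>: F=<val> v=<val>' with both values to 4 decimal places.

k=0: u−w=-6.6930, u+w=16.8730; √(b/2)=0.4093, √(2b)=0.8185; F=0.4093×(-6.693)=-2.7392, v=16.8730/0.8185=20.6137

0: F=-2.7392 v=20.6137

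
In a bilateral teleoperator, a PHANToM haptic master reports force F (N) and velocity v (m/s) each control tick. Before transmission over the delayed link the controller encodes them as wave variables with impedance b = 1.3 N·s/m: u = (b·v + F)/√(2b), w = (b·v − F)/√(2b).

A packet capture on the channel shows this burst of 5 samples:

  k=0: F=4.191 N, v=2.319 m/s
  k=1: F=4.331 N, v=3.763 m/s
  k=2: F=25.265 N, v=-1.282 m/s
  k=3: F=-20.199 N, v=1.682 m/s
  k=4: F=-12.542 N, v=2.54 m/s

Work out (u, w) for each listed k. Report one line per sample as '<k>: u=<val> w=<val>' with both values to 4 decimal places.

k=0: b·v=1.3×2.319=3.0147; √(2b)=1.6125; u=(3.0147+4.191)/1.6125=4.4688, w=(3.0147−4.191)/1.6125=-0.7295
k=1: b·v=1.3×3.763=4.8919; √(2b)=1.6125; u=(4.8919+4.331)/1.6125=5.7198, w=(4.8919−4.331)/1.6125=0.3479
k=2: b·v=1.3×(-1.282)=-1.6666; √(2b)=1.6125; u=(-1.6666+25.265)/1.6125=14.6351, w=(-1.6666−25.265)/1.6125=-16.7023
k=3: b·v=1.3×1.682=2.1866; √(2b)=1.6125; u=(2.1866+(-20.199))/1.6125=-11.1708, w=(2.1866−(-20.199))/1.6125=13.8830
k=4: b·v=1.3×2.54=3.3020; √(2b)=1.6125; u=(3.3020+(-12.542))/1.6125=-5.7304, w=(3.3020−(-12.542))/1.6125=9.8260

0: u=4.4688 w=-0.7295
1: u=5.7198 w=0.3479
2: u=14.6351 w=-16.7023
3: u=-11.1708 w=13.8830
4: u=-5.7304 w=9.8260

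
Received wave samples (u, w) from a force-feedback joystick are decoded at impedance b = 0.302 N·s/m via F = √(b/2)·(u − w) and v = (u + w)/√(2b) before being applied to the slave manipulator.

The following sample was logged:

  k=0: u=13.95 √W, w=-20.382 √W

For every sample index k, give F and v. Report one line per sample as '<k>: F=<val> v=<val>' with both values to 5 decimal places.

k=0: u−w=34.33200, u+w=-6.43200; √(b/2)=0.38859, √(2b)=0.77717; F=0.38859×34.332=13.34098, v=-6.43200/0.77717=-8.27614

0: F=13.34098 v=-8.27614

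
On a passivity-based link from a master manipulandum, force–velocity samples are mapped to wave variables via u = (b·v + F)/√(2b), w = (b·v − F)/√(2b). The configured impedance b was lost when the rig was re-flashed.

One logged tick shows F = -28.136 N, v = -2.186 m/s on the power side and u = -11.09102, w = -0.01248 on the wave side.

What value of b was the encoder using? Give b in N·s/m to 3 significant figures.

b = 12.9 N·s/m

u + w = -11.10350;  u + w = √(2b)·v, so √(2b) = -11.10350/(-2.186) = 5.07937.
b = (√(2b))²/2 = 25.79999/2 = 12.89999.
(Check via u − w = 2F/√(2b): u − w = -11.07854, 2F/√(2b) = -11.07854.)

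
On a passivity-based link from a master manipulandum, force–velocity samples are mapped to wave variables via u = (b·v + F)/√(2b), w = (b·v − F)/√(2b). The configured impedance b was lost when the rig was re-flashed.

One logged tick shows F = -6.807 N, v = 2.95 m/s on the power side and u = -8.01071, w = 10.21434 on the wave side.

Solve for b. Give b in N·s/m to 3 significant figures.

b = 0.279 N·s/m

u + w = 2.2036;  u + w = √(2b)·v, so √(2b) = 2.2036/2.95 = 0.7470.
b = (√(2b))²/2 = 0.5580/2 = 0.2790.
(Check via u − w = 2F/√(2b): u − w = -18.2250, 2F/√(2b) = -18.2251.)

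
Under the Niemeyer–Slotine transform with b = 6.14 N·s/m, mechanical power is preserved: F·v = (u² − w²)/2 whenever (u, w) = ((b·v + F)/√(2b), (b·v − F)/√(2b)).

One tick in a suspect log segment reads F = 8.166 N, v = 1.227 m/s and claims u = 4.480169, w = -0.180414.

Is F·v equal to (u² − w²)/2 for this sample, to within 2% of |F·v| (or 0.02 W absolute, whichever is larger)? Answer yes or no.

F·v = 8.166×1.227 = 10.019682 W.
(u² − w²)/2 = (20.071914 − 0.032549)/2 = 10.019683 W.
|Δ| = 0.000001;  2% of max(1, |F·v|) = 0.200394.

yes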